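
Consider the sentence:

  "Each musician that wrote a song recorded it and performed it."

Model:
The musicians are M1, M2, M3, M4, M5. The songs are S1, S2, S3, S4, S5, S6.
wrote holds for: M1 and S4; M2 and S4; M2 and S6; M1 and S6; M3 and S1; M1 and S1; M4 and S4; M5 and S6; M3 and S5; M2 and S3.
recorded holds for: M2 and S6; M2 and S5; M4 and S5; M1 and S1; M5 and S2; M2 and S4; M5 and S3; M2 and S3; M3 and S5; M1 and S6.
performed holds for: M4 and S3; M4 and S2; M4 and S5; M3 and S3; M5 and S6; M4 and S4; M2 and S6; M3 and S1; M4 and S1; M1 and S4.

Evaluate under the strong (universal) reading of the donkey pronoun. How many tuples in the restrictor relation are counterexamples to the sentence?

9

"it" takes "a song" as antecedent — a donkey pronoun bound across the clause boundary.
Strong reading: for every (m,s) with wrote(m,s), recorded(m,s) ∧ performed(m,s).
Restrictor pairs: (M1,S1) ✗  (M1,S4) ✗  (M1,S6) ✗  (M2,S3) ✗  (M2,S4) ✗  (M2,S6) ✓  (M3,S1) ✗  (M3,S5) ✗  (M4,S4) ✗  (M5,S6) ✗
Counterexamples (restrictor pairs failing the scope): 9.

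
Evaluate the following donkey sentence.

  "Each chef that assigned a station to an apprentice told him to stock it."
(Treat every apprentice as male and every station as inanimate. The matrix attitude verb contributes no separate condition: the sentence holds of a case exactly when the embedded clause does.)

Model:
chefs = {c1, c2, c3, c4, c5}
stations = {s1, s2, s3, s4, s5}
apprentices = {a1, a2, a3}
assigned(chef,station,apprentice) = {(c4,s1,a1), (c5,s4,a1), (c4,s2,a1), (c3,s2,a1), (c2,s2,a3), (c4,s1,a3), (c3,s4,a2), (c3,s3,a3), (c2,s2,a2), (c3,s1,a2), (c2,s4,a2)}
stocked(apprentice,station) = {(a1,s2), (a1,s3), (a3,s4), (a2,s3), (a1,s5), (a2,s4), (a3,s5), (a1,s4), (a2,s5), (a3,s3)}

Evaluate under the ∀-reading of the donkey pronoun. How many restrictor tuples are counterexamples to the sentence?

5

"him" takes "an apprentice" as antecedent and "it" takes "a station"; both are donkey pronouns co-varying with the restrictor.
Strong reading: for every (c,s,a) with assigned(c,s,a), stocked(a,s).
Restrictor triples: (c2,s2,a2)→stocked(a2,s2) ✗  (c2,s2,a3)→stocked(a3,s2) ✗  (c2,s4,a2)→stocked(a2,s4) ✓  (c3,s1,a2)→stocked(a2,s1) ✗  (c3,s2,a1)→stocked(a1,s2) ✓  (c3,s3,a3)→stocked(a3,s3) ✓  (c3,s4,a2)→stocked(a2,s4) ✓  (c4,s1,a1)→stocked(a1,s1) ✗  (c4,s1,a3)→stocked(a3,s1) ✗  (c4,s2,a1)→stocked(a1,s2) ✓  (c5,s4,a1)→stocked(a1,s4) ✓
Counterexamples (restrictor triples failing the scope): 5.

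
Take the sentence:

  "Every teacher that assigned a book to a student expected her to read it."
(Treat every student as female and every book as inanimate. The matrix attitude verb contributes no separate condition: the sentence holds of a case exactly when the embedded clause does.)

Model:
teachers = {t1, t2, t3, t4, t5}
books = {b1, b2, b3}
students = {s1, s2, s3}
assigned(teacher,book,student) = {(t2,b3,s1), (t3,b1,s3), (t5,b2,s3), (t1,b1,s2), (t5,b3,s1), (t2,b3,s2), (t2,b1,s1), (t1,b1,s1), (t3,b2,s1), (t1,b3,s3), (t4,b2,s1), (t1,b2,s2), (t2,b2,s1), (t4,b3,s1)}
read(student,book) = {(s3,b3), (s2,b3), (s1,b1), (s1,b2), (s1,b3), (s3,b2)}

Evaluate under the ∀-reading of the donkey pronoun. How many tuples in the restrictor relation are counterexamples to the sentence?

3

"her" takes "a student" as antecedent and "it" takes "a book"; both are donkey pronouns co-varying with the restrictor.
Strong reading: for every (t,b,s) with assigned(t,b,s), read(s,b).
Restrictor triples: (t1,b1,s1)→read(s1,b1) ✓  (t1,b1,s2)→read(s2,b1) ✗  (t1,b2,s2)→read(s2,b2) ✗  (t1,b3,s3)→read(s3,b3) ✓  (t2,b1,s1)→read(s1,b1) ✓  (t2,b2,s1)→read(s1,b2) ✓  (t2,b3,s1)→read(s1,b3) ✓  (t2,b3,s2)→read(s2,b3) ✓  (t3,b1,s3)→read(s3,b1) ✗  (t3,b2,s1)→read(s1,b2) ✓  (t4,b2,s1)→read(s1,b2) ✓  (t4,b3,s1)→read(s1,b3) ✓  (t5,b2,s3)→read(s3,b2) ✓  (t5,b3,s1)→read(s1,b3) ✓
Counterexamples (restrictor triples failing the scope): 3.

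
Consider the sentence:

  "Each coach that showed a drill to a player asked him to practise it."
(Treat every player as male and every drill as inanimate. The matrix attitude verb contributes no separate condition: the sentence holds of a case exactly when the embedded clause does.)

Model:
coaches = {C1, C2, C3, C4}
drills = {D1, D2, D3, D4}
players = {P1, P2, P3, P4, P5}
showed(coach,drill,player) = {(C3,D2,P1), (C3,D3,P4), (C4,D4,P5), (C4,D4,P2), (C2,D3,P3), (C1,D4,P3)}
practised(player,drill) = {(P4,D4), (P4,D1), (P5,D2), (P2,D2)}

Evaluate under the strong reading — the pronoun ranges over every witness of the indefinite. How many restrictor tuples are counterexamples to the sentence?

"him" takes "a player" as antecedent and "it" takes "a drill"; both are donkey pronouns co-varying with the restrictor.
Strong reading: for every (c,d,p) with showed(c,d,p), practised(p,d).
Restrictor triples: (C1,D4,P3)→practised(P3,D4) ✗  (C2,D3,P3)→practised(P3,D3) ✗  (C3,D2,P1)→practised(P1,D2) ✗  (C3,D3,P4)→practised(P4,D3) ✗  (C4,D4,P2)→practised(P2,D4) ✗  (C4,D4,P5)→practised(P5,D4) ✗
Counterexamples (restrictor triples failing the scope): 6.

6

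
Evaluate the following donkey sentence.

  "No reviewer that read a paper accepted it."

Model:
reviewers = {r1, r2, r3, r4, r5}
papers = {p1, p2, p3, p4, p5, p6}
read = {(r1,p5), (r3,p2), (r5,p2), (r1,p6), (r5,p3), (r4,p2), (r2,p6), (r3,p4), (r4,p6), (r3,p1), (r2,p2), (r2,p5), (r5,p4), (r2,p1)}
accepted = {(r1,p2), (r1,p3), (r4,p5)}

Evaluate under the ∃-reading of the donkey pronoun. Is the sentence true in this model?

"it" takes "a paper" as antecedent — a donkey pronoun bound across the clause boundary.
Truth condition: for no (r,p) with read(r,p) does accepted(r,p) hold.
Restrictor pairs — does the scope hold? (r1,p5):fails  (r1,p6):fails  (r2,p1):fails  (r2,p2):fails  (r2,p5):fails  (r2,p6):fails  (r3,p1):fails  (r3,p2):fails  (r3,p4):fails  (r4,p2):fails  (r4,p6):fails  (r5,p2):fails  (r5,p3):fails  (r5,p4):fails
Scope holds for no restrictor pair, so the sentence is true.

True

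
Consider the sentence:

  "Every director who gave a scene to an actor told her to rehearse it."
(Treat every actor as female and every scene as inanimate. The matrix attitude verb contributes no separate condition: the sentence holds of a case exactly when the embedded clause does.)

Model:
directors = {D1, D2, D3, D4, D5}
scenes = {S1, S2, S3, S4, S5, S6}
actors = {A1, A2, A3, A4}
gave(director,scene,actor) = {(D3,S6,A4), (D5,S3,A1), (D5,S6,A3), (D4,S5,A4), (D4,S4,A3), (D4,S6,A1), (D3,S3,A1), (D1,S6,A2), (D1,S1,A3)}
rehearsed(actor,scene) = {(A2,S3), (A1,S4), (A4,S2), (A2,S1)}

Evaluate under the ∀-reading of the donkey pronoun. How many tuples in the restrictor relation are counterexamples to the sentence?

9

"her" takes "an actor" as antecedent and "it" takes "a scene"; both are donkey pronouns co-varying with the restrictor.
Strong reading: for every (d,s,a) with gave(d,s,a), rehearsed(a,s).
Restrictor triples: (D1,S1,A3)→rehearsed(A3,S1) ✗  (D1,S6,A2)→rehearsed(A2,S6) ✗  (D3,S3,A1)→rehearsed(A1,S3) ✗  (D3,S6,A4)→rehearsed(A4,S6) ✗  (D4,S4,A3)→rehearsed(A3,S4) ✗  (D4,S5,A4)→rehearsed(A4,S5) ✗  (D4,S6,A1)→rehearsed(A1,S6) ✗  (D5,S3,A1)→rehearsed(A1,S3) ✗  (D5,S6,A3)→rehearsed(A3,S6) ✗
Counterexamples (restrictor triples failing the scope): 9.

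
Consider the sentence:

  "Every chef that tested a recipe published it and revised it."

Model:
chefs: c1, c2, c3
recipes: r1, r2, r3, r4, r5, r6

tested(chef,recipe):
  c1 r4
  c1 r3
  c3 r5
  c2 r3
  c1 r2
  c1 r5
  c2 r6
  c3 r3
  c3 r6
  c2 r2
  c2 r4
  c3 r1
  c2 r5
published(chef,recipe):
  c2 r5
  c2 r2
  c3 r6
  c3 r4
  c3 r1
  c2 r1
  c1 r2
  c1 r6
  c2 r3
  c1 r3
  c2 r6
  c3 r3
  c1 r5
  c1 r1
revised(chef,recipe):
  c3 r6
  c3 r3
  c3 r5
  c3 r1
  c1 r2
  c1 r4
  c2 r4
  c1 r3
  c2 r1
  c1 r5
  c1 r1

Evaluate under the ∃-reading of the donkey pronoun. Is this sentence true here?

"it" takes "a recipe" as antecedent — a donkey pronoun bound across the clause boundary.
Weak reading: every chef c with some tested-recipe has at least one tested-recipe r such that published(c,r) ∧ revised(c,r).
Per chef: c1:✓  c2:✗  c3:✓
c2 has no witness among its tested-recipes.

False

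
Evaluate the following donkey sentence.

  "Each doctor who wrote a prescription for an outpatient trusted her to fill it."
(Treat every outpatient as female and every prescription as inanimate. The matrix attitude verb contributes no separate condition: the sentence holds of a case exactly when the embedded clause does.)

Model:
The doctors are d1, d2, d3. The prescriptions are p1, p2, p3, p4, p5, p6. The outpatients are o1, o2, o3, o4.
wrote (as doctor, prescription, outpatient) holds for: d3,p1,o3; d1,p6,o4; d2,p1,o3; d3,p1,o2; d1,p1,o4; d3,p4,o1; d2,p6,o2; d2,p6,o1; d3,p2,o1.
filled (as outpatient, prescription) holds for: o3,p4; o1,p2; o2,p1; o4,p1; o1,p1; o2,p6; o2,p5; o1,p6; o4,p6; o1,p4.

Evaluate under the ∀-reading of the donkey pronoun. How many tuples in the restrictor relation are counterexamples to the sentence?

"her" takes "an outpatient" as antecedent and "it" takes "a prescription"; both are donkey pronouns co-varying with the restrictor.
Strong reading: for every (d,p,o) with wrote(d,p,o), filled(o,p).
Restrictor triples: (d1,p1,o4)→filled(o4,p1) ✓  (d1,p6,o4)→filled(o4,p6) ✓  (d2,p1,o3)→filled(o3,p1) ✗  (d2,p6,o1)→filled(o1,p6) ✓  (d2,p6,o2)→filled(o2,p6) ✓  (d3,p1,o2)→filled(o2,p1) ✓  (d3,p1,o3)→filled(o3,p1) ✗  (d3,p2,o1)→filled(o1,p2) ✓  (d3,p4,o1)→filled(o1,p4) ✓
Counterexamples (restrictor triples failing the scope): 2.

2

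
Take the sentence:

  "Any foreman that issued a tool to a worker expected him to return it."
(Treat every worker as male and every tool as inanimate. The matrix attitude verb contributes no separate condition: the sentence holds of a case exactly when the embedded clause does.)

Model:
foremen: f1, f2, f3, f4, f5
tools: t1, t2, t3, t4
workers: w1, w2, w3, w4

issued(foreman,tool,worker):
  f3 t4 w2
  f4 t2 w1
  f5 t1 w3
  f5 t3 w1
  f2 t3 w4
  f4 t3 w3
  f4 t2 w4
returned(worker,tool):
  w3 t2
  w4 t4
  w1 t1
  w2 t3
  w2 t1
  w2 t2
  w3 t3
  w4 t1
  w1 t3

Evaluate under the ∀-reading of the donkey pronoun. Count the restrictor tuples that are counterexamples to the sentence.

5

"him" takes "a worker" as antecedent and "it" takes "a tool"; both are donkey pronouns co-varying with the restrictor.
Strong reading: for every (f,t,w) with issued(f,t,w), returned(w,t).
Restrictor triples: (f2,t3,w4)→returned(w4,t3) ✗  (f3,t4,w2)→returned(w2,t4) ✗  (f4,t2,w1)→returned(w1,t2) ✗  (f4,t2,w4)→returned(w4,t2) ✗  (f4,t3,w3)→returned(w3,t3) ✓  (f5,t1,w3)→returned(w3,t1) ✗  (f5,t3,w1)→returned(w1,t3) ✓
Counterexamples (restrictor triples failing the scope): 5.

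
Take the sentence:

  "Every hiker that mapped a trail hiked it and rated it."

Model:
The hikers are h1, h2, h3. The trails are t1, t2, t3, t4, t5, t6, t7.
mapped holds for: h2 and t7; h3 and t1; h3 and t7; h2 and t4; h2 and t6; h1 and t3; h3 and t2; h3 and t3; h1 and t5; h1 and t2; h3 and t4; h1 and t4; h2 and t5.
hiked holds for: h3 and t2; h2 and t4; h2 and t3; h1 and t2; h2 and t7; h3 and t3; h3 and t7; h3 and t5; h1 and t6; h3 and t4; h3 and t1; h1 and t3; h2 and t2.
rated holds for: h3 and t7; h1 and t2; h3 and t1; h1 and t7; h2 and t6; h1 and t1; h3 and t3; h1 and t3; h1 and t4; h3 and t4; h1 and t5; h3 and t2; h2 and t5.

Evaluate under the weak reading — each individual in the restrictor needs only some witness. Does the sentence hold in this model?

False

"it" takes "a trail" as antecedent — a donkey pronoun bound across the clause boundary.
Weak reading: every hiker h with some mapped-trail has at least one mapped-trail t such that hiked(h,t) ∧ rated(h,t).
Per hiker: h1:✓  h2:✗  h3:✓
h2 has no witness among its mapped-trails.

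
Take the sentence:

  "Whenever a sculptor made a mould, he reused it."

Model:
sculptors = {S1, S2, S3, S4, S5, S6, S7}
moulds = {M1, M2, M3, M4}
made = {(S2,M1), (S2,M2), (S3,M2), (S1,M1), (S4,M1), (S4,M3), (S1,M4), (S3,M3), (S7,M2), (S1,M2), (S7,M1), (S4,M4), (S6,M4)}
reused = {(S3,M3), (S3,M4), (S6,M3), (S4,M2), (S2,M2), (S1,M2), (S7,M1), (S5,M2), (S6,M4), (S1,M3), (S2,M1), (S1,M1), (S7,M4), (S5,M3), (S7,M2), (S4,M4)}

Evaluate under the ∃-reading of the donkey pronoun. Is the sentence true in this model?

"it" takes "a mould" as antecedent — a donkey pronoun bound across the clause boundary.
Weak reading: every sculptor s with some made-mould has at least one made-mould m such that reused(s,m).
Per sculptor: S1:✓  S2:✓  S3:✓  S4:✓  S6:✓  S7:✓
Every sculptor in the restrictor has a witness.

True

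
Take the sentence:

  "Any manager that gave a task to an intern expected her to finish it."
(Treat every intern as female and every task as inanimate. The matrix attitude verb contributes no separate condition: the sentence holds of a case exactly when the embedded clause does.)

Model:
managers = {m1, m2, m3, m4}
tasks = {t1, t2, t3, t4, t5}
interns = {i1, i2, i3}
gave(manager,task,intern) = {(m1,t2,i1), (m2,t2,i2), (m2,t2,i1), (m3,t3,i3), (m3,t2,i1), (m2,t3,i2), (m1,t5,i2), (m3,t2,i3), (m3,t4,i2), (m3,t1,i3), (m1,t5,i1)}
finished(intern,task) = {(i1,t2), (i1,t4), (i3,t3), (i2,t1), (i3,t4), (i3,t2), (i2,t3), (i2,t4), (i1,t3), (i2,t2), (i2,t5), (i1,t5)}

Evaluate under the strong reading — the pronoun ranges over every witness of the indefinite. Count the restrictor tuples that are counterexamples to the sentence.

1

"her" takes "an intern" as antecedent and "it" takes "a task"; both are donkey pronouns co-varying with the restrictor.
Strong reading: for every (m,t,i) with gave(m,t,i), finished(i,t).
Restrictor triples: (m1,t2,i1)→finished(i1,t2) ✓  (m1,t5,i1)→finished(i1,t5) ✓  (m1,t5,i2)→finished(i2,t5) ✓  (m2,t2,i1)→finished(i1,t2) ✓  (m2,t2,i2)→finished(i2,t2) ✓  (m2,t3,i2)→finished(i2,t3) ✓  (m3,t1,i3)→finished(i3,t1) ✗  (m3,t2,i1)→finished(i1,t2) ✓  (m3,t2,i3)→finished(i3,t2) ✓  (m3,t3,i3)→finished(i3,t3) ✓  (m3,t4,i2)→finished(i2,t4) ✓
Counterexamples (restrictor triples failing the scope): 1.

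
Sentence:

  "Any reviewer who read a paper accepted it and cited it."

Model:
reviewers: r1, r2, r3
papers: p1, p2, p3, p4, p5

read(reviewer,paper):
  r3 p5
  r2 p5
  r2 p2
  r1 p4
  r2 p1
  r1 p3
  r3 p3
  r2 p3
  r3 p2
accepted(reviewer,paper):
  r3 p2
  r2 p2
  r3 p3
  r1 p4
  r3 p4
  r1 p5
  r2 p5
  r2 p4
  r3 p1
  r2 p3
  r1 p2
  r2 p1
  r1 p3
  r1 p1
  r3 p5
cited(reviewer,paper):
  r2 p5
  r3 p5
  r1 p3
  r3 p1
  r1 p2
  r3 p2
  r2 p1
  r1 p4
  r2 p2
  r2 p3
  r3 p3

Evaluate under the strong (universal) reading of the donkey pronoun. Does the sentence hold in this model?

True

"it" takes "a paper" as antecedent — a donkey pronoun bound across the clause boundary.
Strong reading: for every (r,p) with read(r,p), accepted(r,p) ∧ cited(r,p).
Restrictor pairs: (r1,p3) ✓  (r1,p4) ✓  (r2,p1) ✓  (r2,p2) ✓  (r2,p3) ✓  (r2,p5) ✓  (r3,p2) ✓  (r3,p3) ✓  (r3,p5) ✓
Every restrictor pair satisfies the scope.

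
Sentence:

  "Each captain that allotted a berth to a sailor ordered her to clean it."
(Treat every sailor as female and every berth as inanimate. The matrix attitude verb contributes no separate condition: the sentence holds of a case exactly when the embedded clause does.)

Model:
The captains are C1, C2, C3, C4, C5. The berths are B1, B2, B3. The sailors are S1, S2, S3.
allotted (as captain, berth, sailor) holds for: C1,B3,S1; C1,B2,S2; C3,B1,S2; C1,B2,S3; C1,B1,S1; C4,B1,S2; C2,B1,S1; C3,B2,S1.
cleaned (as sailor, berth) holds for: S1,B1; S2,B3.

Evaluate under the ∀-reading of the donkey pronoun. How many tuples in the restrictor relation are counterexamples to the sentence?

"her" takes "a sailor" as antecedent and "it" takes "a berth"; both are donkey pronouns co-varying with the restrictor.
Strong reading: for every (c,b,s) with allotted(c,b,s), cleaned(s,b).
Restrictor triples: (C1,B1,S1)→cleaned(S1,B1) ✓  (C1,B2,S2)→cleaned(S2,B2) ✗  (C1,B2,S3)→cleaned(S3,B2) ✗  (C1,B3,S1)→cleaned(S1,B3) ✗  (C2,B1,S1)→cleaned(S1,B1) ✓  (C3,B1,S2)→cleaned(S2,B1) ✗  (C3,B2,S1)→cleaned(S1,B2) ✗  (C4,B1,S2)→cleaned(S2,B1) ✗
Counterexamples (restrictor triples failing the scope): 6.

6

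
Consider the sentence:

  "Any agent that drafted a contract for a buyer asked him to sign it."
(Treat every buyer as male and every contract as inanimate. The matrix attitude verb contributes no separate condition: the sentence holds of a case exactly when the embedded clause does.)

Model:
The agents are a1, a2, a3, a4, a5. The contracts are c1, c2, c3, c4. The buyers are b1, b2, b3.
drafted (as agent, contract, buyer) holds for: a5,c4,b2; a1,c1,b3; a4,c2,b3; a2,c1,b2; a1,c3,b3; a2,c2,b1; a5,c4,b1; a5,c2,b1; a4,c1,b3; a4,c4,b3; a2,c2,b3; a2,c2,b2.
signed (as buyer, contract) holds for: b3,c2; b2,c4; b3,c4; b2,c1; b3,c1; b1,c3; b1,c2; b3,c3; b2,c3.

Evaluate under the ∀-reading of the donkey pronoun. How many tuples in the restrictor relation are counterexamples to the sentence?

"him" takes "a buyer" as antecedent and "it" takes "a contract"; both are donkey pronouns co-varying with the restrictor.
Strong reading: for every (a,c,b) with drafted(a,c,b), signed(b,c).
Restrictor triples: (a1,c1,b3)→signed(b3,c1) ✓  (a1,c3,b3)→signed(b3,c3) ✓  (a2,c1,b2)→signed(b2,c1) ✓  (a2,c2,b1)→signed(b1,c2) ✓  (a2,c2,b2)→signed(b2,c2) ✗  (a2,c2,b3)→signed(b3,c2) ✓  (a4,c1,b3)→signed(b3,c1) ✓  (a4,c2,b3)→signed(b3,c2) ✓  (a4,c4,b3)→signed(b3,c4) ✓  (a5,c2,b1)→signed(b1,c2) ✓  (a5,c4,b1)→signed(b1,c4) ✗  (a5,c4,b2)→signed(b2,c4) ✓
Counterexamples (restrictor triples failing the scope): 2.

2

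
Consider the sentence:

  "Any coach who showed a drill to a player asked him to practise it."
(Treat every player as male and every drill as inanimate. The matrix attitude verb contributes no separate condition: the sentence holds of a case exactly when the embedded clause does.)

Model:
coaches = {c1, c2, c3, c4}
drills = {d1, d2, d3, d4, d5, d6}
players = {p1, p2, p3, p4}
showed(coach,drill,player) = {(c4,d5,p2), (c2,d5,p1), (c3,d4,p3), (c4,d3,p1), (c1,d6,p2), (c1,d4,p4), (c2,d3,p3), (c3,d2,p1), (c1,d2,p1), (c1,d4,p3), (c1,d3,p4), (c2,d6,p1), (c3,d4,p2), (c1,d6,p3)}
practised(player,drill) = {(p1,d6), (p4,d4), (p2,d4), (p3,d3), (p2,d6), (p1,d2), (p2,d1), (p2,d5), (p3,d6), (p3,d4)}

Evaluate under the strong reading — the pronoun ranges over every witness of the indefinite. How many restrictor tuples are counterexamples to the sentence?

"him" takes "a player" as antecedent and "it" takes "a drill"; both are donkey pronouns co-varying with the restrictor.
Strong reading: for every (c,d,p) with showed(c,d,p), practised(p,d).
Restrictor triples: (c1,d2,p1)→practised(p1,d2) ✓  (c1,d3,p4)→practised(p4,d3) ✗  (c1,d4,p3)→practised(p3,d4) ✓  (c1,d4,p4)→practised(p4,d4) ✓  (c1,d6,p2)→practised(p2,d6) ✓  (c1,d6,p3)→practised(p3,d6) ✓  (c2,d3,p3)→practised(p3,d3) ✓  (c2,d5,p1)→practised(p1,d5) ✗  (c2,d6,p1)→practised(p1,d6) ✓  (c3,d2,p1)→practised(p1,d2) ✓  (c3,d4,p2)→practised(p2,d4) ✓  (c3,d4,p3)→practised(p3,d4) ✓  (c4,d3,p1)→practised(p1,d3) ✗  (c4,d5,p2)→practised(p2,d5) ✓
Counterexamples (restrictor triples failing the scope): 3.

3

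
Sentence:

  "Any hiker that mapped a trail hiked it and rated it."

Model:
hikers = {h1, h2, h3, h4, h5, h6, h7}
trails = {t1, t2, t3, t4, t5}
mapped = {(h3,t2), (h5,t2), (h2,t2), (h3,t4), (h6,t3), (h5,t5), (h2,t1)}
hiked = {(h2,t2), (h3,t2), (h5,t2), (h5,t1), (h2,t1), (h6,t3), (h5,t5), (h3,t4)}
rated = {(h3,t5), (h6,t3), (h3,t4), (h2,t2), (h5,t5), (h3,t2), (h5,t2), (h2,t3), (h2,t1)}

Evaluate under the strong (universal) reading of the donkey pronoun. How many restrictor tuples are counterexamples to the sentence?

"it" takes "a trail" as antecedent — a donkey pronoun bound across the clause boundary.
Strong reading: for every (h,t) with mapped(h,t), hiked(h,t) ∧ rated(h,t).
Restrictor pairs: (h2,t1) ✓  (h2,t2) ✓  (h3,t2) ✓  (h3,t4) ✓  (h5,t2) ✓  (h5,t5) ✓  (h6,t3) ✓
Counterexamples (restrictor pairs failing the scope): 0.

0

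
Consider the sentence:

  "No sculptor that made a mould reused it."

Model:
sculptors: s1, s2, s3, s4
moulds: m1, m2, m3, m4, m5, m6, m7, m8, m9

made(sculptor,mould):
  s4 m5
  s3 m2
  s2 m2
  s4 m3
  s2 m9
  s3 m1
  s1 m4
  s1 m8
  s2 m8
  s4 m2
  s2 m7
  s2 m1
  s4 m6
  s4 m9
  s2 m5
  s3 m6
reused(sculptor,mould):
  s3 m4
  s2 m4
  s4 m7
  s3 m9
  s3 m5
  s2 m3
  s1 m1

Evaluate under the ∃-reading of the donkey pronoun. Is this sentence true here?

True

"it" takes "a mould" as antecedent — a donkey pronoun bound across the clause boundary.
Truth condition: for no (s,m) with made(s,m) does reused(s,m) hold.
Restrictor pairs — does the scope hold? (s1,m4):fails  (s1,m8):fails  (s2,m1):fails  (s2,m2):fails  (s2,m5):fails  (s2,m7):fails  (s2,m8):fails  (s2,m9):fails  (s3,m1):fails  (s3,m2):fails  (s3,m6):fails  (s4,m2):fails  (s4,m3):fails  (s4,m5):fails  (s4,m6):fails  (s4,m9):fails
Scope holds for no restrictor pair, so the sentence is true.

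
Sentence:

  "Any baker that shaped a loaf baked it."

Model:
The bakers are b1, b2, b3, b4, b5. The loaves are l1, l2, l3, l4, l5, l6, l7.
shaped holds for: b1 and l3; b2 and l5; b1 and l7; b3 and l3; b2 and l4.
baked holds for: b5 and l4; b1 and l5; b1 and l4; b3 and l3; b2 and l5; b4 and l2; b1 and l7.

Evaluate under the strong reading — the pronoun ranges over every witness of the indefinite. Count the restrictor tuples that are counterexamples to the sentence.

2

"it" takes "a loaf" as antecedent — a donkey pronoun bound across the clause boundary.
Strong reading: for every (b,l) with shaped(b,l), baked(b,l).
Restrictor pairs: (b1,l3) ✗  (b1,l7) ✓  (b2,l4) ✗  (b2,l5) ✓  (b3,l3) ✓
Counterexamples (restrictor pairs failing the scope): 2.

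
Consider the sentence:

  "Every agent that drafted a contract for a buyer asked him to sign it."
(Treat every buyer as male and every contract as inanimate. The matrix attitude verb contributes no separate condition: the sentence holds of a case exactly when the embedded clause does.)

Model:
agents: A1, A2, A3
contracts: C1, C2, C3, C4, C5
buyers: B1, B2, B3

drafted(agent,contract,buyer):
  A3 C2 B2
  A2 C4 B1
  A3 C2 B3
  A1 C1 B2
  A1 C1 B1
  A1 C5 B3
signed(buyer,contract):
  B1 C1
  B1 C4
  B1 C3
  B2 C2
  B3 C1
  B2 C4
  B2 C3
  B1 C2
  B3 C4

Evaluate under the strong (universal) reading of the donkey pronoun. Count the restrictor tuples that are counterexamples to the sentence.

"him" takes "a buyer" as antecedent and "it" takes "a contract"; both are donkey pronouns co-varying with the restrictor.
Strong reading: for every (a,c,b) with drafted(a,c,b), signed(b,c).
Restrictor triples: (A1,C1,B1)→signed(B1,C1) ✓  (A1,C1,B2)→signed(B2,C1) ✗  (A1,C5,B3)→signed(B3,C5) ✗  (A2,C4,B1)→signed(B1,C4) ✓  (A3,C2,B2)→signed(B2,C2) ✓  (A3,C2,B3)→signed(B3,C2) ✗
Counterexamples (restrictor triples failing the scope): 3.

3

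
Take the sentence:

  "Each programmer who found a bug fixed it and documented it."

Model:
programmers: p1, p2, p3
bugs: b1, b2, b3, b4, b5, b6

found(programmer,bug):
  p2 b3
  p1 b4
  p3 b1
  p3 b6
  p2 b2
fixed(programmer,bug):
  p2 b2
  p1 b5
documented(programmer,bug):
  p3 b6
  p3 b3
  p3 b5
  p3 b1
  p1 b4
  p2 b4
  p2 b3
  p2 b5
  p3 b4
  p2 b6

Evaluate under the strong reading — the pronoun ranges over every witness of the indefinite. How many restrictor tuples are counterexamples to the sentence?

5

"it" takes "a bug" as antecedent — a donkey pronoun bound across the clause boundary.
Strong reading: for every (p,b) with found(p,b), fixed(p,b) ∧ documented(p,b).
Restrictor pairs: (p1,b4) ✗  (p2,b2) ✗  (p2,b3) ✗  (p3,b1) ✗  (p3,b6) ✗
Counterexamples (restrictor pairs failing the scope): 5.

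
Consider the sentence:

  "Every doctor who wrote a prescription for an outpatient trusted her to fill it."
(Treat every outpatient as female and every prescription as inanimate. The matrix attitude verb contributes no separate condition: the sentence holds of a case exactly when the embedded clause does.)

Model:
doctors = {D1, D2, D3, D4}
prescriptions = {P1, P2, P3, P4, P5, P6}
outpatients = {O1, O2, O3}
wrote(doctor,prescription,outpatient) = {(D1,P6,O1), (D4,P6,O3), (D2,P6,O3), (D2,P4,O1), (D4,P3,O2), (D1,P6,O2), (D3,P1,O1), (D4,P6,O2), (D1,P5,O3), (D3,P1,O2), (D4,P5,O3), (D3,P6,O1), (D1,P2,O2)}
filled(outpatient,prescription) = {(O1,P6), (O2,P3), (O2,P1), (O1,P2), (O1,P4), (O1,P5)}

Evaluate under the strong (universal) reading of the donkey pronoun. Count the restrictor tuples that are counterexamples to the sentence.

8

"her" takes "an outpatient" as antecedent and "it" takes "a prescription"; both are donkey pronouns co-varying with the restrictor.
Strong reading: for every (d,p,o) with wrote(d,p,o), filled(o,p).
Restrictor triples: (D1,P2,O2)→filled(O2,P2) ✗  (D1,P5,O3)→filled(O3,P5) ✗  (D1,P6,O1)→filled(O1,P6) ✓  (D1,P6,O2)→filled(O2,P6) ✗  (D2,P4,O1)→filled(O1,P4) ✓  (D2,P6,O3)→filled(O3,P6) ✗  (D3,P1,O1)→filled(O1,P1) ✗  (D3,P1,O2)→filled(O2,P1) ✓  (D3,P6,O1)→filled(O1,P6) ✓  (D4,P3,O2)→filled(O2,P3) ✓  (D4,P5,O3)→filled(O3,P5) ✗  (D4,P6,O2)→filled(O2,P6) ✗  (D4,P6,O3)→filled(O3,P6) ✗
Counterexamples (restrictor triples failing the scope): 8.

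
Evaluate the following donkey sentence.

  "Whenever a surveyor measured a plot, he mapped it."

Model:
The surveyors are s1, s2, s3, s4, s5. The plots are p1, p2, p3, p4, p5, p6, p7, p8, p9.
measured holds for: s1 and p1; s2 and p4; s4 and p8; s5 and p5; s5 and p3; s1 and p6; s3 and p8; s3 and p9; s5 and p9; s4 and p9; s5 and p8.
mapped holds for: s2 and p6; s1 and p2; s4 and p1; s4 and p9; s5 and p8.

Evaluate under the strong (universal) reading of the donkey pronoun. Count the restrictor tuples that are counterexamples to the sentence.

9

"it" takes "a plot" as antecedent — a donkey pronoun bound across the clause boundary.
Strong reading: for every (s,p) with measured(s,p), mapped(s,p).
Restrictor pairs: (s1,p1) ✗  (s1,p6) ✗  (s2,p4) ✗  (s3,p8) ✗  (s3,p9) ✗  (s4,p8) ✗  (s4,p9) ✓  (s5,p3) ✗  (s5,p5) ✗  (s5,p8) ✓  (s5,p9) ✗
Counterexamples (restrictor pairs failing the scope): 9.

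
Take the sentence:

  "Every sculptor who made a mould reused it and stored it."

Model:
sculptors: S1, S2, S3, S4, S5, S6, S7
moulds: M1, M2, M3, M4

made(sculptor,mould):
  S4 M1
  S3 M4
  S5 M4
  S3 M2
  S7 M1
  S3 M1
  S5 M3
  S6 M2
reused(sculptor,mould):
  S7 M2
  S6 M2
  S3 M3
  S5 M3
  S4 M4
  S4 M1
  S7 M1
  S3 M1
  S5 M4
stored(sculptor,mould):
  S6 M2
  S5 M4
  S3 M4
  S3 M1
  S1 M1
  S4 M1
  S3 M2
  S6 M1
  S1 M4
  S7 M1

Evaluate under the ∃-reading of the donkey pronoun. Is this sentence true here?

"it" takes "a mould" as antecedent — a donkey pronoun bound across the clause boundary.
Weak reading: every sculptor s with some made-mould has at least one made-mould m such that reused(s,m) ∧ stored(s,m).
Per sculptor: S3:✓  S4:✓  S5:✓  S6:✓  S7:✓
Every sculptor in the restrictor has a witness.

True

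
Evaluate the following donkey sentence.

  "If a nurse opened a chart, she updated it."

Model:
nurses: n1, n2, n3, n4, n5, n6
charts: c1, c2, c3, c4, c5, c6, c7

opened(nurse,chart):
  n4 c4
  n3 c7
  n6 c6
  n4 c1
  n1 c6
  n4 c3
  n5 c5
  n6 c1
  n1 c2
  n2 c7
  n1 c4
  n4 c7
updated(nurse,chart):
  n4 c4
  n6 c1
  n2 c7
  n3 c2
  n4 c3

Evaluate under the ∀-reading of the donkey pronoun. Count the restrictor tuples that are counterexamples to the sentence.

"it" takes "a chart" as antecedent — a donkey pronoun bound across the clause boundary.
Strong reading: for every (n,c) with opened(n,c), updated(n,c).
Restrictor pairs: (n1,c2) ✗  (n1,c4) ✗  (n1,c6) ✗  (n2,c7) ✓  (n3,c7) ✗  (n4,c1) ✗  (n4,c3) ✓  (n4,c4) ✓  (n4,c7) ✗  (n5,c5) ✗  (n6,c1) ✓  (n6,c6) ✗
Counterexamples (restrictor pairs failing the scope): 8.

8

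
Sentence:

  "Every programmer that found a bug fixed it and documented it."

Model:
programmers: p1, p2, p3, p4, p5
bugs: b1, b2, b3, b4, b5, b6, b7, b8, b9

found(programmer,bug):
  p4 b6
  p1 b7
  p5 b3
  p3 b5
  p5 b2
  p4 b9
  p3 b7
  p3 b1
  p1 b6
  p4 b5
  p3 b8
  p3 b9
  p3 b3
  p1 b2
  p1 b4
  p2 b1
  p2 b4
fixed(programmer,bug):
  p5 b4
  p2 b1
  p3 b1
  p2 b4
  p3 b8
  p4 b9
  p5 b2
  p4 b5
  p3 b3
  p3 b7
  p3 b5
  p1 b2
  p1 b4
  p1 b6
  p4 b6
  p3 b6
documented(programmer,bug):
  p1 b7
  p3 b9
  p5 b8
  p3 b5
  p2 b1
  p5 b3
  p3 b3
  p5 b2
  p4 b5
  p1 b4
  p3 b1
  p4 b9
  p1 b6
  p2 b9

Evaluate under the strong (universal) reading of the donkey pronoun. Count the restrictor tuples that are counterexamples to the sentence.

"it" takes "a bug" as antecedent — a donkey pronoun bound across the clause boundary.
Strong reading: for every (p,b) with found(p,b), fixed(p,b) ∧ documented(p,b).
Restrictor pairs: (p1,b2) ✗  (p1,b4) ✓  (p1,b6) ✓  (p1,b7) ✗  (p2,b1) ✓  (p2,b4) ✗  (p3,b1) ✓  (p3,b3) ✓  (p3,b5) ✓  (p3,b7) ✗  (p3,b8) ✗  (p3,b9) ✗  (p4,b5) ✓  (p4,b6) ✗  (p4,b9) ✓  (p5,b2) ✓  (p5,b3) ✗
Counterexamples (restrictor pairs failing the scope): 8.

8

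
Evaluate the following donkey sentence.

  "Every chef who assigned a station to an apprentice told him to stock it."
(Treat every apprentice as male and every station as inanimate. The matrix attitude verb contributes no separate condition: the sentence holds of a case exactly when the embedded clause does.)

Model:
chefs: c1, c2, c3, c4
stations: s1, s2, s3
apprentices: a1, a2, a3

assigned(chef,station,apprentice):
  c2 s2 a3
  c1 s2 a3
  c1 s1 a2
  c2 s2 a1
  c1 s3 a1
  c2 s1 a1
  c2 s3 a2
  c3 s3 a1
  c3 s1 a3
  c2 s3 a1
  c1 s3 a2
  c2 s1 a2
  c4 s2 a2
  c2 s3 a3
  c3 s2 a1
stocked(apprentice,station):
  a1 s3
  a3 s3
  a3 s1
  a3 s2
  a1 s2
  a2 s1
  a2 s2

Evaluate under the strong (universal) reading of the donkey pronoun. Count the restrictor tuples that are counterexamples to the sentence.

3

"him" takes "an apprentice" as antecedent and "it" takes "a station"; both are donkey pronouns co-varying with the restrictor.
Strong reading: for every (c,s,a) with assigned(c,s,a), stocked(a,s).
Restrictor triples: (c1,s1,a2)→stocked(a2,s1) ✓  (c1,s2,a3)→stocked(a3,s2) ✓  (c1,s3,a1)→stocked(a1,s3) ✓  (c1,s3,a2)→stocked(a2,s3) ✗  (c2,s1,a1)→stocked(a1,s1) ✗  (c2,s1,a2)→stocked(a2,s1) ✓  (c2,s2,a1)→stocked(a1,s2) ✓  (c2,s2,a3)→stocked(a3,s2) ✓  (c2,s3,a1)→stocked(a1,s3) ✓  (c2,s3,a2)→stocked(a2,s3) ✗  (c2,s3,a3)→stocked(a3,s3) ✓  (c3,s1,a3)→stocked(a3,s1) ✓  (c3,s2,a1)→stocked(a1,s2) ✓  (c3,s3,a1)→stocked(a1,s3) ✓  (c4,s2,a2)→stocked(a2,s2) ✓
Counterexamples (restrictor triples failing the scope): 3.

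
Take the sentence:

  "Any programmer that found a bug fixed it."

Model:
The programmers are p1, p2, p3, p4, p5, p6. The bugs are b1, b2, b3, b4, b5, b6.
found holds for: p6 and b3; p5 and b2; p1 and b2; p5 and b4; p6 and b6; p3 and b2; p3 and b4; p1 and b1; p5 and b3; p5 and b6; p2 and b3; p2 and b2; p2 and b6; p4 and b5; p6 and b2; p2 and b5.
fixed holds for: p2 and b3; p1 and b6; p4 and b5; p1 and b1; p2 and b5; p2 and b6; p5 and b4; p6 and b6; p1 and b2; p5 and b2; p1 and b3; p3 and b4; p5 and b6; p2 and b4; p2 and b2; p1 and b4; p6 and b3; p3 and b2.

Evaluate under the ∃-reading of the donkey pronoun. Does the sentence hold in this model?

"it" takes "a bug" as antecedent — a donkey pronoun bound across the clause boundary.
Weak reading: every programmer p with some found-bug has at least one found-bug b such that fixed(p,b).
Per programmer: p1:✓  p2:✓  p3:✓  p4:✓  p5:✓  p6:✓
Every programmer in the restrictor has a witness.

True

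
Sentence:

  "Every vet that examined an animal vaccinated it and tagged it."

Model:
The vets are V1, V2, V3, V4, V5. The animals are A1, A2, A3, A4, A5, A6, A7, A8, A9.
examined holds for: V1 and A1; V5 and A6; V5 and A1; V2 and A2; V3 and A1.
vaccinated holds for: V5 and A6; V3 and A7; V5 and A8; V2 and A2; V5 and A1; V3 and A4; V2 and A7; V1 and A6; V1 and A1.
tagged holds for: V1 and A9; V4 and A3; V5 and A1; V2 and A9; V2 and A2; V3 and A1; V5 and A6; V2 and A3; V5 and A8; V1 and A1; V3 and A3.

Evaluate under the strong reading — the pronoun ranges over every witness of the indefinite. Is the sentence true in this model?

False

"it" takes "an animal" as antecedent — a donkey pronoun bound across the clause boundary.
Strong reading: for every (v,a) with examined(v,a), vaccinated(v,a) ∧ tagged(v,a).
Restrictor pairs: (V1,A1) ✓  (V2,A2) ✓  (V3,A1) ✗  (V5,A1) ✓  (V5,A6) ✓
Counterexample: (V3,A1) is in examined but fails the scope.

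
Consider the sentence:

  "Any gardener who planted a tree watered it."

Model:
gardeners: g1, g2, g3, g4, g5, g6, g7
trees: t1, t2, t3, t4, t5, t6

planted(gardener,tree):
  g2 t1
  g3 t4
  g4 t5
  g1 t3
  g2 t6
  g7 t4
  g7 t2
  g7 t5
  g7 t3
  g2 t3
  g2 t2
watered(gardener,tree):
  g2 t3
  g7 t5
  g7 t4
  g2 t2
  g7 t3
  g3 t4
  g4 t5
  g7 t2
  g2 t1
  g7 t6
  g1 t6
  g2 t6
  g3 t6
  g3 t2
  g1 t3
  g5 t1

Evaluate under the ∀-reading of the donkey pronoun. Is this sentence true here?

True

"it" takes "a tree" as antecedent — a donkey pronoun bound across the clause boundary.
Strong reading: for every (g,t) with planted(g,t), watered(g,t).
Restrictor pairs: (g1,t3) ✓  (g2,t1) ✓  (g2,t2) ✓  (g2,t3) ✓  (g2,t6) ✓  (g3,t4) ✓  (g4,t5) ✓  (g7,t2) ✓  (g7,t3) ✓  (g7,t4) ✓  (g7,t5) ✓
Every restrictor pair satisfies the scope.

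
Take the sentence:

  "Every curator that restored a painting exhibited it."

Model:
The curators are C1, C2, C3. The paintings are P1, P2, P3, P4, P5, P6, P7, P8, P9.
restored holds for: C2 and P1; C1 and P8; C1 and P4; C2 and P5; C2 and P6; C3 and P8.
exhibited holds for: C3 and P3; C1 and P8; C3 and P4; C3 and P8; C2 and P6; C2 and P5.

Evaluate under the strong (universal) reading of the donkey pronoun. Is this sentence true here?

False

"it" takes "a painting" as antecedent — a donkey pronoun bound across the clause boundary.
Strong reading: for every (c,p) with restored(c,p), exhibited(c,p).
Restrictor pairs: (C1,P4) ✗  (C1,P8) ✓  (C2,P1) ✗  (C2,P5) ✓  (C2,P6) ✓  (C3,P8) ✓
Counterexample: (C1,P4) is in restored but fails the scope.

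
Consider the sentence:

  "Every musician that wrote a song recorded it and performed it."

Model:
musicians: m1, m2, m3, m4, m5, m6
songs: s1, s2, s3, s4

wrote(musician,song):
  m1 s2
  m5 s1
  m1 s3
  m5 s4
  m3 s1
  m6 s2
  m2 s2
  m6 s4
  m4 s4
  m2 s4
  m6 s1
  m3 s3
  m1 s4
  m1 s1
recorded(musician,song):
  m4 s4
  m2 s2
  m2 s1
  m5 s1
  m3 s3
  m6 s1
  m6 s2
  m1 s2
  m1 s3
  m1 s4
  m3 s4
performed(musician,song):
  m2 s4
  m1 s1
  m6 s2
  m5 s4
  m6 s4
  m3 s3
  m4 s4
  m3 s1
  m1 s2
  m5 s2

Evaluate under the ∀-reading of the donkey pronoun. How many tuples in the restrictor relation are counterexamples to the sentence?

"it" takes "a song" as antecedent — a donkey pronoun bound across the clause boundary.
Strong reading: for every (m,s) with wrote(m,s), recorded(m,s) ∧ performed(m,s).
Restrictor pairs: (m1,s1) ✗  (m1,s2) ✓  (m1,s3) ✗  (m1,s4) ✗  (m2,s2) ✗  (m2,s4) ✗  (m3,s1) ✗  (m3,s3) ✓  (m4,s4) ✓  (m5,s1) ✗  (m5,s4) ✗  (m6,s1) ✗  (m6,s2) ✓  (m6,s4) ✗
Counterexamples (restrictor pairs failing the scope): 10.

10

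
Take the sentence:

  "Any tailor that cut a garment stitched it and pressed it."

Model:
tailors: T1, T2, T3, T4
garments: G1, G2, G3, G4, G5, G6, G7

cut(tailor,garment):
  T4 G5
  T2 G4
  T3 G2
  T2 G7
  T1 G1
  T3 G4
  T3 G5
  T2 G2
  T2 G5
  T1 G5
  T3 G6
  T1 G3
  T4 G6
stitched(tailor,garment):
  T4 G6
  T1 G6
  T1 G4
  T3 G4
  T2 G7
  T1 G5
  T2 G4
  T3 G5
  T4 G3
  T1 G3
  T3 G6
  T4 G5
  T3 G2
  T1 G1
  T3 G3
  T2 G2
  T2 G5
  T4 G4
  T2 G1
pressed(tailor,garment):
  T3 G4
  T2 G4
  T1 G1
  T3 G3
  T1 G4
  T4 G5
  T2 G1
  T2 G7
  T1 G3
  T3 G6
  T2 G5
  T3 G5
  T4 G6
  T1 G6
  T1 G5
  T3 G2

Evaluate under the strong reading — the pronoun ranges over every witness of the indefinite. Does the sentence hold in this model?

False

"it" takes "a garment" as antecedent — a donkey pronoun bound across the clause boundary.
Strong reading: for every (t,g) with cut(t,g), stitched(t,g) ∧ pressed(t,g).
Restrictor pairs: (T1,G1) ✓  (T1,G3) ✓  (T1,G5) ✓  (T2,G2) ✗  (T2,G4) ✓  (T2,G5) ✓  (T2,G7) ✓  (T3,G2) ✓  (T3,G4) ✓  (T3,G5) ✓  (T3,G6) ✓  (T4,G5) ✓  (T4,G6) ✓
Counterexample: (T2,G2) is in cut but fails the scope.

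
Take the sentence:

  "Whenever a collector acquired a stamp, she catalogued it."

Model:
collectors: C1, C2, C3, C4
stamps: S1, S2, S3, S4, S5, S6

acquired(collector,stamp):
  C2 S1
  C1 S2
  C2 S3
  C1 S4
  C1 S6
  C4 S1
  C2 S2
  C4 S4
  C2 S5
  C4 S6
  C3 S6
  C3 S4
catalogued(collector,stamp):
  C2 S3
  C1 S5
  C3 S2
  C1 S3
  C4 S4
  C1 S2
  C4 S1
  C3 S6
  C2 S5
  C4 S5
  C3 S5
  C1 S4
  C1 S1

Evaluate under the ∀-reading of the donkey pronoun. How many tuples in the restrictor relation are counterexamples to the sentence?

5

"it" takes "a stamp" as antecedent — a donkey pronoun bound across the clause boundary.
Strong reading: for every (c,s) with acquired(c,s), catalogued(c,s).
Restrictor pairs: (C1,S2) ✓  (C1,S4) ✓  (C1,S6) ✗  (C2,S1) ✗  (C2,S2) ✗  (C2,S3) ✓  (C2,S5) ✓  (C3,S4) ✗  (C3,S6) ✓  (C4,S1) ✓  (C4,S4) ✓  (C4,S6) ✗
Counterexamples (restrictor pairs failing the scope): 5.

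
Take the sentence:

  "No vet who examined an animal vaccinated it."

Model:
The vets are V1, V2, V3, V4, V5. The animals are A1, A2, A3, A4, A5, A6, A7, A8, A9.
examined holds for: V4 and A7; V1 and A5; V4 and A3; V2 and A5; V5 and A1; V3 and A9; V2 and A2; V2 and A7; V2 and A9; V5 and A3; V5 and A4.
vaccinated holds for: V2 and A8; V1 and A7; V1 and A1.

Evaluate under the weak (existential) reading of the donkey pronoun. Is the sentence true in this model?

True

"it" takes "an animal" as antecedent — a donkey pronoun bound across the clause boundary.
Truth condition: for no (v,a) with examined(v,a) does vaccinated(v,a) hold.
Restrictor pairs — does the scope hold? (V1,A5):fails  (V2,A2):fails  (V2,A5):fails  (V2,A7):fails  (V2,A9):fails  (V3,A9):fails  (V4,A3):fails  (V4,A7):fails  (V5,A1):fails  (V5,A3):fails  (V5,A4):fails
Scope holds for no restrictor pair, so the sentence is true.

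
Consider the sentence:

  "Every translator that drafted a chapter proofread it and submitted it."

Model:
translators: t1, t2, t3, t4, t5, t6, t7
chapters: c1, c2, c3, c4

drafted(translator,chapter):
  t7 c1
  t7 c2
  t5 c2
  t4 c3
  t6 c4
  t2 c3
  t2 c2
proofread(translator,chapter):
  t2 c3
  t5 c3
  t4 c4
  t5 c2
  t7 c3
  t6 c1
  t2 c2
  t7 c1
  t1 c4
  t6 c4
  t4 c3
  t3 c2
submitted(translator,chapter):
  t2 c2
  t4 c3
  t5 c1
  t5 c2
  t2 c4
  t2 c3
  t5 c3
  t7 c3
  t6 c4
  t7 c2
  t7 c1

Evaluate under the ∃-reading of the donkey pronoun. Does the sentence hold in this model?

True

"it" takes "a chapter" as antecedent — a donkey pronoun bound across the clause boundary.
Weak reading: every translator t with some drafted-chapter has at least one drafted-chapter c such that proofread(t,c) ∧ submitted(t,c).
Per translator: t2:✓  t4:✓  t5:✓  t6:✓  t7:✓
Every translator in the restrictor has a witness.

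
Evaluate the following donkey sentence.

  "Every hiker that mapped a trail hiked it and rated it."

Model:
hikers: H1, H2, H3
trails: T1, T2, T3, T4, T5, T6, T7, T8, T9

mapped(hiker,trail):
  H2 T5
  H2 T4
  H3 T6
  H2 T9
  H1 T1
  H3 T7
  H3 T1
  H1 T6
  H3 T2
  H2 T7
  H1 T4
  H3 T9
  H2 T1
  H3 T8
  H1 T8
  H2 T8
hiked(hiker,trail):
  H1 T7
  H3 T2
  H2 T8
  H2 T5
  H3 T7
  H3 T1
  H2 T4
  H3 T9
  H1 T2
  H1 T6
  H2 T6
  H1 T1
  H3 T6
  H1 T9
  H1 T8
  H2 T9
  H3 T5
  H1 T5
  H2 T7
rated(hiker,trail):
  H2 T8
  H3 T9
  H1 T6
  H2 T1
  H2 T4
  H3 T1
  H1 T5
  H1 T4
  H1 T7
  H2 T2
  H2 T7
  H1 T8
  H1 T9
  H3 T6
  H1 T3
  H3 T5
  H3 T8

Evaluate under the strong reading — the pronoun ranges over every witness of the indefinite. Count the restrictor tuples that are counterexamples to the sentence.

"it" takes "a trail" as antecedent — a donkey pronoun bound across the clause boundary.
Strong reading: for every (h,t) with mapped(h,t), hiked(h,t) ∧ rated(h,t).
Restrictor pairs: (H1,T1) ✗  (H1,T4) ✗  (H1,T6) ✓  (H1,T8) ✓  (H2,T1) ✗  (H2,T4) ✓  (H2,T5) ✗  (H2,T7) ✓  (H2,T8) ✓  (H2,T9) ✗  (H3,T1) ✓  (H3,T2) ✗  (H3,T6) ✓  (H3,T7) ✗  (H3,T8) ✗  (H3,T9) ✓
Counterexamples (restrictor pairs failing the scope): 8.

8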